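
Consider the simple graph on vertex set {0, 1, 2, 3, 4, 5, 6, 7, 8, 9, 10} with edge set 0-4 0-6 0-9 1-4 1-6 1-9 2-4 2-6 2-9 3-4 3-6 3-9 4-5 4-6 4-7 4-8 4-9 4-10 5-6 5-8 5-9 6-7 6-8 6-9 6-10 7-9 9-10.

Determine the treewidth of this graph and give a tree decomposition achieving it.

Treewidth 3.
One optimal decomposition is:
Bags: B1 = {3, 4, 6, 9}  B2 = {0, 4, 6, 9}  B3 = {4, 5, 6, 9}  B4 = {1, 4, 6, 9}  B5 = {4, 5, 6, 8}  B6 = {2, 4, 6, 9}  B7 = {4, 6, 9, 10}  B8 = {4, 6, 7, 9}
Tree: B1–B2, B1–B3, B3–B4, B3–B5, B2–B6, B4–B7, B1–B8

Every bag has size at most 4, so the width is 4 − 1 = 3 and tw(G) ≤ 3. Conversely, {4, 5, 6, 8} is a clique of size 4, and the vertices of any clique must share a bag in every tree decomposition; so some bag has ≥ 4 vertices and tw(G) ≥ 3. The upper and lower bounds meet at 3, so that is the treewidth.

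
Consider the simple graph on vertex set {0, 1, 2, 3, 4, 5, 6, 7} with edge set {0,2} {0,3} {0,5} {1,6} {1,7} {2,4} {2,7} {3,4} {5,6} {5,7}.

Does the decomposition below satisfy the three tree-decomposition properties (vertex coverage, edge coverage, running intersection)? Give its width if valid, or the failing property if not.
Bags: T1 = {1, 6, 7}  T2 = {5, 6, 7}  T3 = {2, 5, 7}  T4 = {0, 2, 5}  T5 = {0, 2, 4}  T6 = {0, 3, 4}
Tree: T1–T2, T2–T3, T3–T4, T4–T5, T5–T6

Yes; width 2.

Vertex coverage: the bags together contain {0, 1, 2, 3, 4, 5, 6, 7}, the full vertex set. Edge coverage: each edge of G has both endpoints in at least one bag. Running intersection: for every vertex, the bags containing it form a connected subtree. All three properties hold, so this is a valid tree decomposition of width max|bag| − 1 = 2, and hence tw(G) ≤ 2.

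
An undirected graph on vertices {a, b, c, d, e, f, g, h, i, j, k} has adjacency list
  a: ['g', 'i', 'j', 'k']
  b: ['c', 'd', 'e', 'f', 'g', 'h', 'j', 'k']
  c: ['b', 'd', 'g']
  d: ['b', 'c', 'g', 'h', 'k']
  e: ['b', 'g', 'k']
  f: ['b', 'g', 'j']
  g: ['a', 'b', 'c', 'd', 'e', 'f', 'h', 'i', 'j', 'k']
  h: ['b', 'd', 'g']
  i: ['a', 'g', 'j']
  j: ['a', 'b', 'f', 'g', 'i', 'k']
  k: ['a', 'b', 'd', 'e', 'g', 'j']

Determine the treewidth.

3

A width-3 tree decomposition is:
Bags: B1 = {a, g, j, k}  B2 = {b, g, j, k}  B3 = {b, f, g, j}  B4 = {b, d, g, k}  B5 = {b, d, g, h}  B6 = {b, e, g, k}  B7 = {a, g, i, j}  B8 = {b, c, d, g}
Tree: B1–B2, B2–B3, B2–B4, B4–B5, B4–B6, B1–B7, B5–B8
Each bag holds 4 vertices, so the decomposition has width 3, which upper-bounds the treewidth. On the other hand G contains the 4-clique {a, g, j, k}. A clique must lie in a single bag of any decomposition, so no decomposition can have width below 3. Therefore the treewidth is 3.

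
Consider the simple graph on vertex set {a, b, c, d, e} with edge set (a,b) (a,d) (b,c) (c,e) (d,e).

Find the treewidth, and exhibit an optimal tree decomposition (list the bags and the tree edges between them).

Treewidth 2.
Bags: B1 = {a, d, e}  B2 = {a, c, e}  B3 = {a, b, c}
Tree: B1–B2, B2–B3

Every bag has size at most 3, so the width is 3 − 1 = 2 and tw(G) ≤ 2. The edges a–d–e–c–b–a form a cycle, so G is not a tree and its treewidth is at least 2. The upper and lower bounds meet at 2, so that is the treewidth.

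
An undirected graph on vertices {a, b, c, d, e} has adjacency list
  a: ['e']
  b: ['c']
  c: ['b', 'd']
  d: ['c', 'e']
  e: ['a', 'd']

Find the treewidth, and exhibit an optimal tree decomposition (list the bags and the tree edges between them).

Treewidth 1.
Bags: B1 = {b, c}  B2 = {c, d}  B3 = {d, e}  B4 = {a, e}
Tree: B1–B2, B2–B3, B3–B4

The largest bag has 2 vertices, giving width 1; this decomposition certifies tw(G) ≤ 1. Any graph with an edge has treewidth ≥ 1, and G has the edge b–c. The upper and lower bounds meet at 1, so that is the treewidth.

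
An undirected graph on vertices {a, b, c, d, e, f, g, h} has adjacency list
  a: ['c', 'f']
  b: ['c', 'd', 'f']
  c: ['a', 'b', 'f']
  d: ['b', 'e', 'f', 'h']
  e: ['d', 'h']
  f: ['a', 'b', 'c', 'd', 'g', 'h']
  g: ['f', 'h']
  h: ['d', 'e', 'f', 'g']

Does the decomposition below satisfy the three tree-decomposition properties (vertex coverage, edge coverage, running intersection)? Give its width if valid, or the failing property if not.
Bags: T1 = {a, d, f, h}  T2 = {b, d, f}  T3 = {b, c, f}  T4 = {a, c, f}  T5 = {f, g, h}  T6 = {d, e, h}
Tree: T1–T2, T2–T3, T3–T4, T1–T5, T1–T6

A tree decomposition must satisfy three properties: every vertex lies in some bag; for every edge, both endpoints lie together in some bag; and for every vertex, the bags containing it form a connected subtree. Here bags containing vertex a are not connected in the tree, so the decomposition is invalid.

No — bags containing vertex a are not connected in the tree.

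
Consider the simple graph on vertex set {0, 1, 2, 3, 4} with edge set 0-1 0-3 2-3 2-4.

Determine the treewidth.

A width-1 tree decomposition is:
Bags: B1 = {2, 4}  B2 = {2, 3}  B3 = {0, 3}  B4 = {0, 1}
Tree: B1–B2, B2–B3, B3–B4
Each bag holds 2 vertices, so the decomposition has width 1, which upper-bounds the treewidth. Any graph with an edge has treewidth ≥ 1, and G has the edge 4–2. Hence tw(G) = 1 exactly.

1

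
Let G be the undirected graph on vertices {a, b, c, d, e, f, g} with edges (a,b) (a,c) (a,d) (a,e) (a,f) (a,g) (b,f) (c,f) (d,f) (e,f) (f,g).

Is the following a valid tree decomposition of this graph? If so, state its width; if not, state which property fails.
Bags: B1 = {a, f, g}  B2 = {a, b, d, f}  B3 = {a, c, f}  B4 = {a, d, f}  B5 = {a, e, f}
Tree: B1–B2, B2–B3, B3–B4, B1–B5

No — bags containing vertex d are not connected in the tree.

A tree decomposition must satisfy three properties: every vertex lies in some bag; for every edge, both endpoints lie together in some bag; and for every vertex, the bags containing it form a connected subtree. Here bags containing vertex d are not connected in the tree, so the decomposition is invalid.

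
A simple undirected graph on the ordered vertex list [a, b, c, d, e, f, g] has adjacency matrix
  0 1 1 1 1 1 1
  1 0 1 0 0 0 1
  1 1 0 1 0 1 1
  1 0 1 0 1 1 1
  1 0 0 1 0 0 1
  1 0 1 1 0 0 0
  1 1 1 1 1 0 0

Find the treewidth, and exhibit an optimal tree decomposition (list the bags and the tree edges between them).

Treewidth 3.
One optimal decomposition is:
Bags: B1 = {a, c, d, g}  B2 = {a, b, c, g}  B3 = {a, d, e, g}  B4 = {a, c, d, f}
Tree: B1–B2, B1–B3, B1–B4

Every bag has size at most 4, so the width is 4 − 1 = 3 and tw(G) ≤ 3. Conversely, {a, d, e, g} is a clique of size 4, and the vertices of any clique must share a bag in every tree decomposition; so some bag has ≥ 4 vertices and tw(G) ≥ 3. Therefore the treewidth is 3.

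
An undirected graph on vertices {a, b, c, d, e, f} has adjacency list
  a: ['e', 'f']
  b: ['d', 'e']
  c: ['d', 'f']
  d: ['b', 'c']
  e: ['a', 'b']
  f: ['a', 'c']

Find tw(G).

2

A width-2 tree decomposition is:
Bags: B1 = {b, c, d}  B2 = {b, c, f}  B3 = {a, b, f}  B4 = {a, b, e}
Tree: B1–B2, B2–B3, B3–B4
Every bag has size at most 3, so the width is 3 − 1 = 2 and tw(G) ≤ 2. Since b–d–c–f–a–e–b is a cycle in G, G is not acyclic. Forests are exactly the graphs of treewidth ≤ 1, so tw(G) ≥ 2. Combining the bounds, tw(G) = 2.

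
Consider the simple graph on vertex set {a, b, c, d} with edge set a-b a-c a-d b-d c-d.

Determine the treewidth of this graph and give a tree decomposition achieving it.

Every bag has size at most 3, so the width is 3 − 1 = 2 and tw(G) ≤ 2. For the lower bound, the 3 vertices {a, c, d} are pairwise adjacent, and any tree decomposition puts a clique entirely inside one bag — forcing width ≥ 2. Combining the bounds, tw(G) = 2.

Treewidth 2.
One optimal decomposition is:
Bags: B1 = {a, c, d}  B2 = {a, b, d}
Tree: B1–B2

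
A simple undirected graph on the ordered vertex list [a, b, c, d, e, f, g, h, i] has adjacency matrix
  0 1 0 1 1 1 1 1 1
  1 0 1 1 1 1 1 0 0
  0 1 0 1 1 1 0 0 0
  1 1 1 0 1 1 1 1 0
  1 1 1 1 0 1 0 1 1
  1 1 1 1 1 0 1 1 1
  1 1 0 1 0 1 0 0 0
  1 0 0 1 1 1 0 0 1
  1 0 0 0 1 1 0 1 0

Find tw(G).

A width-4 tree decomposition is:
Bags: B1 = {a, b, d, e, f}  B2 = {a, d, e, f, h}  B3 = {a, b, d, f, g}  B4 = {a, e, f, h, i}  B5 = {b, c, d, e, f}
Tree: B1–B2, B1–B3, B2–B4, B1–B5
Every bag has size at most 5, so the width is 5 − 1 = 4 and tw(G) ≤ 4. For the lower bound, the 5 vertices {a, d, e, f, h} are pairwise adjacent, and any tree decomposition puts a clique entirely inside one bag — forcing width ≥ 4. The upper and lower bounds meet at 4, so that is the treewidth.

4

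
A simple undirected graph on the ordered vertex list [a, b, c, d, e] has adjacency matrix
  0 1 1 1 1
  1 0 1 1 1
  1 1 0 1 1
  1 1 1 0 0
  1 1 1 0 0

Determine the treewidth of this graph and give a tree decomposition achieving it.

Treewidth 3.
Bags: B1 = {a, b, c, e}  B2 = {a, b, c, d}
Tree: B1–B2

Each bag holds 4 vertices, so the decomposition has width 3, which upper-bounds the treewidth. Conversely, {a, b, c, d} is a clique of size 4, and the vertices of any clique must share a bag in every tree decomposition; so some bag has ≥ 4 vertices and tw(G) ≥ 3. Combining the bounds, tw(G) = 3.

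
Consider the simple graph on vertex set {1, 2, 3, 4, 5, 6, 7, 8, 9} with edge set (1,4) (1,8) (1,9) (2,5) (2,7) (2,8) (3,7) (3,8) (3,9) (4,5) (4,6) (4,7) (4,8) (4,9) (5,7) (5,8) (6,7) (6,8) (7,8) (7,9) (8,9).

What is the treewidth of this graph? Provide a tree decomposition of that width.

Treewidth 3.
One such decomposition:
Bags: B1 = {4, 7, 8, 9}  B2 = {4, 6, 7, 8}  B3 = {4, 5, 7, 8}  B4 = {2, 5, 7, 8}  B5 = {3, 7, 8, 9}  B6 = {1, 4, 8, 9}
Tree: B1–B2, B1–B3, B3–B4, B1–B5, B1–B6

The largest bag has 4 vertices, giving width 3; this decomposition certifies tw(G) ≤ 3. On the other hand G contains the 4-clique {1, 4, 8, 9}. A clique must lie in a single bag of any decomposition, so no decomposition can have width below 3. The upper and lower bounds meet at 3, so that is the treewidth.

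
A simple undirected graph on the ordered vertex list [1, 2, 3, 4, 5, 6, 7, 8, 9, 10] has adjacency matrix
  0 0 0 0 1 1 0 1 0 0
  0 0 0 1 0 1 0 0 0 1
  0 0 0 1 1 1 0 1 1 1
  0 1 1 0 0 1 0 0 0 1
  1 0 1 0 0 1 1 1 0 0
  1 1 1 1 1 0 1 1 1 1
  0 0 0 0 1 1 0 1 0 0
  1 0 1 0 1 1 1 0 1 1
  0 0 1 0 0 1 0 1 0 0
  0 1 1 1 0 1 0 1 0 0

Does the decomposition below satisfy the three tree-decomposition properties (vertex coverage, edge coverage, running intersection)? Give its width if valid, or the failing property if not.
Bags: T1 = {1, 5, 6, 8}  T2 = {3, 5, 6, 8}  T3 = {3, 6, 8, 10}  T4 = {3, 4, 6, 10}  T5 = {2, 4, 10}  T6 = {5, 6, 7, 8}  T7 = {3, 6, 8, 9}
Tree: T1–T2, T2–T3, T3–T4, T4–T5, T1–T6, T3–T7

No — edge (6,2) lies in no bag.

A tree decomposition must satisfy three properties: every vertex lies in some bag; for every edge, both endpoints lie together in some bag; and for every vertex, the bags containing it form a connected subtree. Here edge (6,2) lies in no bag, so the decomposition is invalid.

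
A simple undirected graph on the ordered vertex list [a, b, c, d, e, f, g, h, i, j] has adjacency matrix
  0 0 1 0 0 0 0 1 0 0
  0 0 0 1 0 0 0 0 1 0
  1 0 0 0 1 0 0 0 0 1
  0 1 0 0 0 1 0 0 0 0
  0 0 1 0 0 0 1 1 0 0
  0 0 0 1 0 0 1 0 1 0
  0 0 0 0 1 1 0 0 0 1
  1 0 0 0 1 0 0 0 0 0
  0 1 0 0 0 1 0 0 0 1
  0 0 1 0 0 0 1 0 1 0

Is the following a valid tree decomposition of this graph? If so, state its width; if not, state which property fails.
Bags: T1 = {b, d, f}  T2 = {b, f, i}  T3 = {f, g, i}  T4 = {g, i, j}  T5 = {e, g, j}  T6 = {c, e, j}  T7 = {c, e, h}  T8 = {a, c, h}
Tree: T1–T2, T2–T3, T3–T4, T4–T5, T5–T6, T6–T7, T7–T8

Checking the three conditions: (i) the bags cover all of {a, b, c, d, e, f, g, h, i, j}; (ii) for each edge, some bag contains both endpoints; (iii) the bags containing any fixed vertex form a subtree. All hold, so the decomposition is valid with width 3 − 1 = 2.

Yes; width 2.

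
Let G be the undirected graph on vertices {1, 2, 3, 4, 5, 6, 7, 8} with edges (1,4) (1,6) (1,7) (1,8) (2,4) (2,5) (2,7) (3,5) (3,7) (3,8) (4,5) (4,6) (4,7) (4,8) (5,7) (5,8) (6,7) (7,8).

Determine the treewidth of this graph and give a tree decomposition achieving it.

Treewidth 3.
Bags: B1 = {4, 5, 7, 8}  B2 = {2, 4, 5, 7}  B3 = {3, 5, 7, 8}  B4 = {1, 4, 7, 8}  B5 = {1, 4, 6, 7}
Tree: B1–B2, B1–B3, B1–B4, B4–B5

Every bag has size at most 4, so the width is 4 − 1 = 3 and tw(G) ≤ 3. For the lower bound, the 4 vertices {3, 5, 7, 8} are pairwise adjacent, and any tree decomposition puts a clique entirely inside one bag — forcing width ≥ 3. Hence tw(G) = 3 exactly.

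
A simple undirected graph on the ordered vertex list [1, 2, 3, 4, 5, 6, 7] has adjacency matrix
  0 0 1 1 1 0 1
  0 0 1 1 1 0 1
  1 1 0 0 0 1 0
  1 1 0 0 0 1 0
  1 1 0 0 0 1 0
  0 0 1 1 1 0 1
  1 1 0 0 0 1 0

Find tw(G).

3

A width-3 tree decomposition is:
Bags: B1 = {1, 2, 4, 6}  B2 = {1, 2, 3, 6}  B3 = {1, 2, 6, 7}  B4 = {1, 2, 5, 6}
Tree: B1–B2, B2–B3, B3–B4
The largest bag has 4 vertices, giving width 3; this decomposition certifies tw(G) ≤ 3. For the lower bound: the 4 vertex sets {4,6}, {2,3}, {1}, {7} are disjoint, each induces a connected subgraph, and every pair is joined by at least one edge of G. Contracting each set to a single vertex therefore yields K_{4} as a minor, and since treewidth is minor-monotone, tw(G) ≥ tw(K_{4}) = 3. Therefore the treewidth is 3.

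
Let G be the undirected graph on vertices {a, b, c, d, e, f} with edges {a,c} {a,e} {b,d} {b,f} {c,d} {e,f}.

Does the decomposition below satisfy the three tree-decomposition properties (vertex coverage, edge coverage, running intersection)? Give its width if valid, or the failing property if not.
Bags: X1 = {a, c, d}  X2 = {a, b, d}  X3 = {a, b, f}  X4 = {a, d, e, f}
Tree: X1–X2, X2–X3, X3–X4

A tree decomposition must satisfy three properties: every vertex lies in some bag; for every edge, both endpoints lie together in some bag; and for every vertex, the bags containing it form a connected subtree. Here bags containing vertex d are not connected in the tree, so the decomposition is invalid.

No — bags containing vertex d are not connected in the tree.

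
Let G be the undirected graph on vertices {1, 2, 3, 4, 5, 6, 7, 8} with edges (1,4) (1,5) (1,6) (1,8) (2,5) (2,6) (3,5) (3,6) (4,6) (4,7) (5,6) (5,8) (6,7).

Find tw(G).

A width-2 tree decomposition is:
Bags: B1 = {1, 4, 6}  B2 = {1, 5, 6}  B3 = {3, 5, 6}  B4 = {4, 6, 7}  B5 = {1, 5, 8}  B6 = {2, 5, 6}
Tree: B1–B2, B2–B3, B1–B4, B2–B5, B3–B6
Each bag holds 3 vertices, so the decomposition has width 2, which upper-bounds the treewidth. For the lower bound, the 3 vertices {1, 5, 8} are pairwise adjacent, and any tree decomposition puts a clique entirely inside one bag — forcing width ≥ 2. Therefore the treewidth is 2.

2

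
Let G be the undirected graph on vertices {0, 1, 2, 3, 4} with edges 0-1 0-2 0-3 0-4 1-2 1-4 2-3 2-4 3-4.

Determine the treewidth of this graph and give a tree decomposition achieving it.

Every bag has size at most 4, so the width is 4 − 1 = 3 and tw(G) ≤ 3. For the lower bound, the 4 vertices {0, 1, 2, 4} are pairwise adjacent, and any tree decomposition puts a clique entirely inside one bag — forcing width ≥ 3. Combining the bounds, tw(G) = 3.

Treewidth 3.
Bags: B1 = {0, 1, 2, 4}  B2 = {0, 2, 3, 4}
Tree: B1–B2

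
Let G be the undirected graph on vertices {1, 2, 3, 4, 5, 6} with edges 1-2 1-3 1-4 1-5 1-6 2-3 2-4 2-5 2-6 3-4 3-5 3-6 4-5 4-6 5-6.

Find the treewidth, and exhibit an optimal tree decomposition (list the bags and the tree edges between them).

Treewidth 5.
Bags: B1 = {1, 2, 3, 4, 5, 6}
Tree: (single bag)

A single bag containing all 6 vertices is trivially a valid decomposition of width 5. On the other hand G contains the 6-clique {1, 2, 3, 4, 5, 6}. A clique must lie in a single bag of any decomposition, so no decomposition can have width below 5. Combining the bounds, tw(G) = 5.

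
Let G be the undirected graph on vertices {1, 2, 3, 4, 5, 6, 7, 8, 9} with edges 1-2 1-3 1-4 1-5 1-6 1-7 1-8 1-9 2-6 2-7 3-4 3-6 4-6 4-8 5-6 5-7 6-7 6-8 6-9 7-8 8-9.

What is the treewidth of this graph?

A width-3 tree decomposition is:
Bags: B1 = {1, 6, 7, 8}  B2 = {1, 2, 6, 7}  B3 = {1, 6, 8, 9}  B4 = {1, 4, 6, 8}  B5 = {1, 3, 4, 6}  B6 = {1, 5, 6, 7}
Tree: B1–B2, B1–B3, B1–B4, B4–B5, B1–B6
Every bag has size at most 4, so the width is 4 − 1 = 3 and tw(G) ≤ 3. Conversely, {1, 6, 8, 9} is a clique of size 4, and the vertices of any clique must share a bag in every tree decomposition; so some bag has ≥ 4 vertices and tw(G) ≥ 3. Therefore the treewidth is 3.

3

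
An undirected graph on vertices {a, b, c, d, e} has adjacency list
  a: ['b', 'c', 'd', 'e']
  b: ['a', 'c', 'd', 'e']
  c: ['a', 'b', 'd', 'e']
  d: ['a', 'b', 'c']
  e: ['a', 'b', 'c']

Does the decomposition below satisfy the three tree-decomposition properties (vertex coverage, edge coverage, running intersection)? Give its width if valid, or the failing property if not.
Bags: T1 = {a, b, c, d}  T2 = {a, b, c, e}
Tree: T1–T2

Checking the three conditions: (i) the bags cover all of {a, b, c, d, e}; (ii) for each edge, some bag contains both endpoints; (iii) the bags containing any fixed vertex form a subtree. All hold, so the decomposition is valid with width 4 − 1 = 3.

Yes; width 3.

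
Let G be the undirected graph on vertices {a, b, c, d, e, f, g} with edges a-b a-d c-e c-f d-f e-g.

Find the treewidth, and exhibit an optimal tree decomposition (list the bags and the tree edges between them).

The largest bag has 2 vertices, giving width 1; this decomposition certifies tw(G) ≤ 1. Any graph with an edge has treewidth ≥ 1, and G has the edge b–a. The upper and lower bounds meet at 1, so that is the treewidth.

Treewidth 1.
Bags: B1 = {a, b}  B2 = {a, d}  B3 = {d, f}  B4 = {c, f}  B5 = {c, e}  B6 = {e, g}
Tree: B1–B2, B2–B3, B3–B4, B4–B5, B5–B6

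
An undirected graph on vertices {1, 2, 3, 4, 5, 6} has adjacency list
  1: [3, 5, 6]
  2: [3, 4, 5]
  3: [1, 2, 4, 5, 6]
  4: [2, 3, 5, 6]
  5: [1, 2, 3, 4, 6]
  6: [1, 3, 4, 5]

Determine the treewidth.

A width-3 tree decomposition is:
Bags: B1 = {1, 3, 5, 6}  B2 = {3, 4, 5, 6}  B3 = {2, 3, 4, 5}
Tree: B1–B2, B2–B3
Each bag holds 4 vertices, so the decomposition has width 3, which upper-bounds the treewidth. Conversely, {1, 3, 5, 6} is a clique of size 4, and the vertices of any clique must share a bag in every tree decomposition; so some bag has ≥ 4 vertices and tw(G) ≥ 3. Hence tw(G) = 3 exactly.

3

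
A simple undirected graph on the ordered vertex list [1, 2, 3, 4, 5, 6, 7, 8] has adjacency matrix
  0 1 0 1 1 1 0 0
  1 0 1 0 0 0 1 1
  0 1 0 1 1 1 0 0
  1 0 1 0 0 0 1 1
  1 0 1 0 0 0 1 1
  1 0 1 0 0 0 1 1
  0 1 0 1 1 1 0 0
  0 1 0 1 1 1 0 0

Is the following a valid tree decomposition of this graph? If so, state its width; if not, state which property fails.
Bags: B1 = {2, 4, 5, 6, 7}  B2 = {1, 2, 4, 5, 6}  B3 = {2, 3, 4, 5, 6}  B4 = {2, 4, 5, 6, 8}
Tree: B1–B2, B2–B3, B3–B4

Yes; width 4.

Every vertex of G appears in some bag (union = {1, 2, 3, 4, 5, 6, 7, 8}); every edge is covered by a bag; and for each vertex v the set of bags containing v is connected in the bag tree. The decomposition is therefore valid. The largest bag has 5 vertices, so the width is 4.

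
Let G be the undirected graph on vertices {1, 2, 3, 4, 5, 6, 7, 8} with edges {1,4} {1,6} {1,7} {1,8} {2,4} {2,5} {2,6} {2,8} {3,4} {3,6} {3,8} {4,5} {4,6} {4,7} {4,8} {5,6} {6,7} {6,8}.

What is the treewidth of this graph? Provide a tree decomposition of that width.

Each bag holds 4 vertices, so the decomposition has width 3, which upper-bounds the treewidth. Conversely, {1, 4, 6, 8} is a clique of size 4, and the vertices of any clique must share a bag in every tree decomposition; so some bag has ≥ 4 vertices and tw(G) ≥ 3. The upper and lower bounds meet at 3, so that is the treewidth.

Treewidth 3.
One such decomposition:
Bags: B1 = {3, 4, 6, 8}  B2 = {2, 4, 6, 8}  B3 = {1, 4, 6, 8}  B4 = {1, 4, 6, 7}  B5 = {2, 4, 5, 6}
Tree: B1–B2, B1–B3, B3–B4, B2–B5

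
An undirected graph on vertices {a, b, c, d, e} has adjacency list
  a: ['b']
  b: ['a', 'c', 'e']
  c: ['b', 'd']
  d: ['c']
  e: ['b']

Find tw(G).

A width-1 tree decomposition is:
Bags: B1 = {a, b}  B2 = {b, e}  B3 = {b, c}  B4 = {c, d}
Tree: B1–B2, B1–B3, B3–B4
Every bag has size at most 2, so the width is 2 − 1 = 1 and tw(G) ≤ 1. Since G has at least one edge (e.g. b–a), it is not an edgeless graph, so tw(G) ≥ 1. The upper and lower bounds meet at 1, so that is the treewidth.

1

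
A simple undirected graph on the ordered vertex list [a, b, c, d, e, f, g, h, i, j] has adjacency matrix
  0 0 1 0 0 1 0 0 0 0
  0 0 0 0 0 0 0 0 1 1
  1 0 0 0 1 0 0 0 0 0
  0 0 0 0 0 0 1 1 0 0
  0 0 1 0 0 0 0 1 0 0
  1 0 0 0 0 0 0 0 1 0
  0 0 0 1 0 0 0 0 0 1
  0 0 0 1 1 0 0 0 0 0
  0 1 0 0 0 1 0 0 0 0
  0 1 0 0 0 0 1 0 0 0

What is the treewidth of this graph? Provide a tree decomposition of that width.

Treewidth 2.
One such decomposition:
Bags: B1 = {a, f, i}  B2 = {a, c, i}  B3 = {c, e, i}  B4 = {e, h, i}  B5 = {d, h, i}  B6 = {d, g, i}  B7 = {g, i, j}  B8 = {b, i, j}
Tree: B1–B2, B2–B3, B3–B4, B4–B5, B5–B6, B6–B7, B7–B8

The largest bag has 3 vertices, giving width 2; this decomposition certifies tw(G) ≤ 2. Since i–f–a–c–e–h–d–g–j–b–i is a cycle in G, G is not acyclic. Forests are exactly the graphs of treewidth ≤ 1, so tw(G) ≥ 2. Therefore the treewidth is 2.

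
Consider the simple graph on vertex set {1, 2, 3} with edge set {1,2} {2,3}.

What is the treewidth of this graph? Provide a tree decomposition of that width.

Treewidth 1.
Bags: B1 = {2, 3}  B2 = {1, 2}
Tree: B1–B2

The largest bag has 2 vertices, giving width 1; this decomposition certifies tw(G) ≤ 1. Since G has at least one edge (e.g. 3–2), it is not an edgeless graph, so tw(G) ≥ 1. Therefore the treewidth is 1.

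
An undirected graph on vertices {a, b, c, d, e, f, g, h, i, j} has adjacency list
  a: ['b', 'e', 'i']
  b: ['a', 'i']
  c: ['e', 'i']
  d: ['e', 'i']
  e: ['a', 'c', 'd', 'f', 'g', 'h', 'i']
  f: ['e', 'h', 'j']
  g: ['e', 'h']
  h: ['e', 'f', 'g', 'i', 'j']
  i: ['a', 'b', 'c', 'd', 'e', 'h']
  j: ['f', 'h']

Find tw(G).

A width-2 tree decomposition is:
Bags: B1 = {e, f, h}  B2 = {e, h, i}  B3 = {d, e, i}  B4 = {f, h, j}  B5 = {a, e, i}  B6 = {a, b, i}  B7 = {c, e, i}  B8 = {e, g, h}
Tree: B1–B2, B2–B3, B1–B4, B3–B5, B5–B6, B5–B7, B1–B8
Every bag has size at most 3, so the width is 3 − 1 = 2 and tw(G) ≤ 2. For the lower bound, the 3 vertices {f, h, j} are pairwise adjacent, and any tree decomposition puts a clique entirely inside one bag — forcing width ≥ 2. The upper and lower bounds meet at 2, so that is the treewidth.

2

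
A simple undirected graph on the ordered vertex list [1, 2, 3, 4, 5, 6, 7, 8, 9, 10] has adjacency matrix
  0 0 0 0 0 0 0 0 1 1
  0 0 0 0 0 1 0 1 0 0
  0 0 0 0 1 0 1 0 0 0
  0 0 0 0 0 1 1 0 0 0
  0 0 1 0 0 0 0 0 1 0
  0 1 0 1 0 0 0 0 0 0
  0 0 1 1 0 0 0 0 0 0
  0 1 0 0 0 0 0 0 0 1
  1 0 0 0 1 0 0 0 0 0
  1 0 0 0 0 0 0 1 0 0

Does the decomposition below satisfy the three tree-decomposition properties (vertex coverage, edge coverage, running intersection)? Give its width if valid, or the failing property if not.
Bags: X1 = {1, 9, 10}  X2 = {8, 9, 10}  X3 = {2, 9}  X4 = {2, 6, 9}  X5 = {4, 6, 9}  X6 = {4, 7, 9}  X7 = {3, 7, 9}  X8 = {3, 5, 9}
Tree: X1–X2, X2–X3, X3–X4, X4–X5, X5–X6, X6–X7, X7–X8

A tree decomposition must satisfy three properties: every vertex lies in some bag; for every edge, both endpoints lie together in some bag; and for every vertex, the bags containing it form a connected subtree. Here edge (8,2) lies in no bag, so the decomposition is invalid.

No — edge (8,2) lies in no bag.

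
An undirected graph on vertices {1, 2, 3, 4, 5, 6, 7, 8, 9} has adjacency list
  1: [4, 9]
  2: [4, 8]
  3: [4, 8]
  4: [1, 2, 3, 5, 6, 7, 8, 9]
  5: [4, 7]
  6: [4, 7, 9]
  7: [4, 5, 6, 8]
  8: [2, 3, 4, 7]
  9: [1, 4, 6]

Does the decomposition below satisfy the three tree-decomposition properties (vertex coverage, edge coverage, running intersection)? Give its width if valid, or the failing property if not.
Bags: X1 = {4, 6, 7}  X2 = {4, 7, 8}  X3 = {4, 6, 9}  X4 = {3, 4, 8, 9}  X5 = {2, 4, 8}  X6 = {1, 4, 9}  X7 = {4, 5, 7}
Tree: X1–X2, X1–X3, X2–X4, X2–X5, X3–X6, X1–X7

No — bags containing vertex 9 are not connected in the tree.

A tree decomposition must satisfy three properties: every vertex lies in some bag; for every edge, both endpoints lie together in some bag; and for every vertex, the bags containing it form a connected subtree. Here bags containing vertex 9 are not connected in the tree, so the decomposition is invalid.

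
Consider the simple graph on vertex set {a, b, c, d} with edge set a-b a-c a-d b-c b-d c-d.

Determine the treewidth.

A width-3 tree decomposition is:
Bags: B1 = {a, b, c, d}
Tree: (single bag)
A single bag containing all 4 vertices is trivially a valid decomposition of width 3. For the lower bound, the 4 vertices {a, b, c, d} are pairwise adjacent, and any tree decomposition puts a clique entirely inside one bag — forcing width ≥ 3. Combining the bounds, tw(G) = 3.

3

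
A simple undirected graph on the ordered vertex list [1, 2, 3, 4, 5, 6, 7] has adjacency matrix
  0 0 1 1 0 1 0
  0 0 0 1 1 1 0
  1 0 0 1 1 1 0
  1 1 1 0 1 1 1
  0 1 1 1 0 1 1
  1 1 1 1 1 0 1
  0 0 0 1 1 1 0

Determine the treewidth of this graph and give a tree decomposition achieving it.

The largest bag has 4 vertices, giving width 3; this decomposition certifies tw(G) ≤ 3. On the other hand G contains the 4-clique {1, 3, 4, 6}. A clique must lie in a single bag of any decomposition, so no decomposition can have width below 3. Combining the bounds, tw(G) = 3.

Treewidth 3.
One such decomposition:
Bags: B1 = {4, 5, 6, 7}  B2 = {3, 4, 5, 6}  B3 = {1, 3, 4, 6}  B4 = {2, 4, 5, 6}
Tree: B1–B2, B2–B3, B2–B4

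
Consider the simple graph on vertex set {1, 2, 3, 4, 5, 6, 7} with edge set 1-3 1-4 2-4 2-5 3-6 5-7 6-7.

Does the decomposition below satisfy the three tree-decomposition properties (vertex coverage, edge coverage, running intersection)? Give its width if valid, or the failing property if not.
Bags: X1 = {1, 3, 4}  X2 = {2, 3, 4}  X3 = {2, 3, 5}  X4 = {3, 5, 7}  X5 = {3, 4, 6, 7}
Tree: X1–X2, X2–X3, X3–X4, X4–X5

No — bags containing vertex 4 are not connected in the tree.

A tree decomposition must satisfy three properties: every vertex lies in some bag; for every edge, both endpoints lie together in some bag; and for every vertex, the bags containing it form a connected subtree. Here bags containing vertex 4 are not connected in the tree, so the decomposition is invalid.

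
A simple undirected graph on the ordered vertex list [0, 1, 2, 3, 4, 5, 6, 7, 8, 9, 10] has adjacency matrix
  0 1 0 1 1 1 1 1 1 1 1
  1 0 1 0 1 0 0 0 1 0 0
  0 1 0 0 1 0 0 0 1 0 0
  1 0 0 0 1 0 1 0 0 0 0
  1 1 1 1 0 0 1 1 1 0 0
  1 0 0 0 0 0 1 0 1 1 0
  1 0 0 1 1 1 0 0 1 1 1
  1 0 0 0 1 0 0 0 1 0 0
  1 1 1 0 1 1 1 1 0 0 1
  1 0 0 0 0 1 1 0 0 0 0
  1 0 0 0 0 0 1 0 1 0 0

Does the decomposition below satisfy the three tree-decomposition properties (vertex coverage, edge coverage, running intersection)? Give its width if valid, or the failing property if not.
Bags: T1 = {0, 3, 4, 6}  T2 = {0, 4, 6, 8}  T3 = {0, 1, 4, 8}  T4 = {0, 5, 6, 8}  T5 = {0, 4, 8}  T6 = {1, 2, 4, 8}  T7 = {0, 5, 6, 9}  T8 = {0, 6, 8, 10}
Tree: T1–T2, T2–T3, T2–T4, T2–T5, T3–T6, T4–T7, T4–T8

No — vertex 7 appears in no bag.

A tree decomposition must satisfy three properties: every vertex lies in some bag; for every edge, both endpoints lie together in some bag; and for every vertex, the bags containing it form a connected subtree. Here vertex 7 appears in no bag, so the decomposition is invalid.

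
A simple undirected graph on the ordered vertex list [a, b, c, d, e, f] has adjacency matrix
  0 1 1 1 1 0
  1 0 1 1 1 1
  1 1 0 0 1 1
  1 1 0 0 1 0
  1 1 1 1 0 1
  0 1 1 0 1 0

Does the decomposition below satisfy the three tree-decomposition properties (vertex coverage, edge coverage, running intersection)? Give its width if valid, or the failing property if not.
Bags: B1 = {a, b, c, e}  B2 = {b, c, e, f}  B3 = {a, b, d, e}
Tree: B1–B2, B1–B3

Yes; width 3.

Every vertex of G appears in some bag (union = {a, b, c, d, e, f}); every edge is covered by a bag; and for each vertex v the set of bags containing v is connected in the bag tree. The decomposition is therefore valid. The largest bag has 4 vertices, so the width is 3.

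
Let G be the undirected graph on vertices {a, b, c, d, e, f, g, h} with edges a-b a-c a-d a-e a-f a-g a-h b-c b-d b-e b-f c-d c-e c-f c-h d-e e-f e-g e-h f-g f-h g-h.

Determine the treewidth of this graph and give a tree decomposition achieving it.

Every bag has size at most 5, so the width is 5 − 1 = 4 and tw(G) ≤ 4. For the lower bound, the 5 vertices {a, b, c, d, e} are pairwise adjacent, and any tree decomposition puts a clique entirely inside one bag — forcing width ≥ 4. Combining the bounds, tw(G) = 4.

Treewidth 4.
One such decomposition:
Bags: B1 = {a, b, c, e, f}  B2 = {a, b, c, d, e}  B3 = {a, c, e, f, h}  B4 = {a, e, f, g, h}
Tree: B1–B2, B1–B3, B3–B4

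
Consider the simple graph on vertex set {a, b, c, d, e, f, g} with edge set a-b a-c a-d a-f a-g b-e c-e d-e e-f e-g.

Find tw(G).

2

A width-2 tree decomposition is:
Bags: B1 = {a, e, f}  B2 = {a, d, e}  B3 = {a, c, e}  B4 = {a, b, e}  B5 = {a, e, g}
Tree: B1–B2, B2–B3, B3–B4, B4–B5
The largest bag has 3 vertices, giving width 2; this decomposition certifies tw(G) ≤ 2. Since a–f–e–d–a is a cycle in G, G is not acyclic. Forests are exactly the graphs of treewidth ≤ 1, so tw(G) ≥ 2. The upper and lower bounds meet at 2, so that is the treewidth.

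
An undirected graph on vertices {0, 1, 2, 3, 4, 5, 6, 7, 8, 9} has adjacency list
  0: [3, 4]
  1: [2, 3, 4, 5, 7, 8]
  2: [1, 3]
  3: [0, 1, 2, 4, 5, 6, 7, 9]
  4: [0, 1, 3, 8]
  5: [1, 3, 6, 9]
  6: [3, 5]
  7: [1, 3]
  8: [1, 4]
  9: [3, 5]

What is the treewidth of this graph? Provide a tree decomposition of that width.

Every bag has size at most 3, so the width is 3 − 1 = 2 and tw(G) ≤ 2. For the lower bound, the 3 vertices {1, 4, 8} are pairwise adjacent, and any tree decomposition puts a clique entirely inside one bag — forcing width ≥ 2. Hence tw(G) = 2 exactly.

Treewidth 2.
One such decomposition:
Bags: B1 = {1, 4, 8}  B2 = {1, 3, 4}  B3 = {1, 3, 5}  B4 = {1, 2, 3}  B5 = {3, 5, 6}  B6 = {1, 3, 7}  B7 = {3, 5, 9}  B8 = {0, 3, 4}
Tree: B1–B2, B2–B3, B3–B4, B3–B5, B4–B6, B5–B7, B2–B8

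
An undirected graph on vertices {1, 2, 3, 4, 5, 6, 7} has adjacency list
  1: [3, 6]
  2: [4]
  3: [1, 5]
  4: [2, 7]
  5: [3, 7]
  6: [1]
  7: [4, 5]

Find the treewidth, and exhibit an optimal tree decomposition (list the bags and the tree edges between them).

Every bag has size at most 2, so the width is 2 − 1 = 1 and tw(G) ≤ 1. Since G has at least one edge (e.g. 6–1), it is not an edgeless graph, so tw(G) ≥ 1. The upper and lower bounds meet at 1, so that is the treewidth.

Treewidth 1.
One such decomposition:
Bags: B1 = {1, 6}  B2 = {1, 3}  B3 = {3, 5}  B4 = {5, 7}  B5 = {4, 7}  B6 = {2, 4}
Tree: B1–B2, B2–B3, B3–B4, B4–B5, B5–B6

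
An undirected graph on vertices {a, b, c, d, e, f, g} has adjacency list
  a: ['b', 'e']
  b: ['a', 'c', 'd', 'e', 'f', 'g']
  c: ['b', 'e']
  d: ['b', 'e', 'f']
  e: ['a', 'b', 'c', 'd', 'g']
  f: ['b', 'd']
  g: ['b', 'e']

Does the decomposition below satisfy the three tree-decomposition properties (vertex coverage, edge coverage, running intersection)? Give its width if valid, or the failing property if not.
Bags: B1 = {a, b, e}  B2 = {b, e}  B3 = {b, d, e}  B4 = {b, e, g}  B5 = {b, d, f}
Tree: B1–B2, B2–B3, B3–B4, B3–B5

No — vertex c appears in no bag.

A tree decomposition must satisfy three properties: every vertex lies in some bag; for every edge, both endpoints lie together in some bag; and for every vertex, the bags containing it form a connected subtree. Here vertex c appears in no bag, so the decomposition is invalid.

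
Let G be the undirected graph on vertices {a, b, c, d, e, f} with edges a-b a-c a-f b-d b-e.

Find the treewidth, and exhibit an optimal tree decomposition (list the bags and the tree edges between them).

Treewidth 1.
One optimal decomposition is:
Bags: B1 = {a, f}  B2 = {a, c}  B3 = {a, b}  B4 = {b, e}  B5 = {b, d}
Tree: B1–B2, B2–B3, B3–B4, B4–B5

Each bag holds 2 vertices, so the decomposition has width 1, which upper-bounds the treewidth. Since G has at least one edge (e.g. f–a), it is not an edgeless graph, so tw(G) ≥ 1. Combining the bounds, tw(G) = 1.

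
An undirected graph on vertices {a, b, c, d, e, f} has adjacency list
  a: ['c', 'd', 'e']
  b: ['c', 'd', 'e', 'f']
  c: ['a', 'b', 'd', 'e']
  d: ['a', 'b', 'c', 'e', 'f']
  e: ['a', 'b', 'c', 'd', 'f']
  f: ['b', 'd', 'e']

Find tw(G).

A width-3 tree decomposition is:
Bags: B1 = {b, d, e, f}  B2 = {b, c, d, e}  B3 = {a, c, d, e}
Tree: B1–B2, B2–B3
Every bag has size at most 4, so the width is 4 − 1 = 3 and tw(G) ≤ 3. Conversely, {a, c, d, e} is a clique of size 4, and the vertices of any clique must share a bag in every tree decomposition; so some bag has ≥ 4 vertices and tw(G) ≥ 3. Combining the bounds, tw(G) = 3.

3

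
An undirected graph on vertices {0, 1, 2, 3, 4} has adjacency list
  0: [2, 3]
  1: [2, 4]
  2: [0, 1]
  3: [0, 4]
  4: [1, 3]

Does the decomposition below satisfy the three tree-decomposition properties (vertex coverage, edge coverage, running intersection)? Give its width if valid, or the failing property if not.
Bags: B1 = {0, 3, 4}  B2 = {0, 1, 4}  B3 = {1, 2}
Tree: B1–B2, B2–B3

No — edge (0,2) lies in no bag.

A tree decomposition must satisfy three properties: every vertex lies in some bag; for every edge, both endpoints lie together in some bag; and for every vertex, the bags containing it form a connected subtree. Here edge (0,2) lies in no bag, so the decomposition is invalid.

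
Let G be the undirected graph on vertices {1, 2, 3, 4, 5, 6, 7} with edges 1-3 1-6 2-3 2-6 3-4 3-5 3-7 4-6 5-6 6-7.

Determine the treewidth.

2

A width-2 tree decomposition is:
Bags: B1 = {3, 4, 6}  B2 = {2, 3, 6}  B3 = {3, 5, 6}  B4 = {3, 6, 7}  B5 = {1, 3, 6}
Tree: B1–B2, B2–B3, B3–B4, B4–B5
Each bag holds 3 vertices, so the decomposition has width 2, which upper-bounds the treewidth. Since 3–4–6–2–3 is a cycle in G, G is not acyclic. Forests are exactly the graphs of treewidth ≤ 1, so tw(G) ≥ 2. The upper and lower bounds meet at 2, so that is the treewidth.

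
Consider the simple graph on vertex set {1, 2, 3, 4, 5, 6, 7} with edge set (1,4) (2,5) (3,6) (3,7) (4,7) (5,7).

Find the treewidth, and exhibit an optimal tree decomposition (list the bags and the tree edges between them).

The largest bag has 2 vertices, giving width 1; this decomposition certifies tw(G) ≤ 1. G has an edge, so its treewidth is at least 1. Hence tw(G) = 1 exactly.

Treewidth 1.
One such decomposition:
Bags: B1 = {5, 7}  B2 = {4, 7}  B3 = {3, 7}  B4 = {3, 6}  B5 = {1, 4}  B6 = {2, 5}
Tree: B1–B2, B1–B3, B3–B4, B2–B5, B1–B6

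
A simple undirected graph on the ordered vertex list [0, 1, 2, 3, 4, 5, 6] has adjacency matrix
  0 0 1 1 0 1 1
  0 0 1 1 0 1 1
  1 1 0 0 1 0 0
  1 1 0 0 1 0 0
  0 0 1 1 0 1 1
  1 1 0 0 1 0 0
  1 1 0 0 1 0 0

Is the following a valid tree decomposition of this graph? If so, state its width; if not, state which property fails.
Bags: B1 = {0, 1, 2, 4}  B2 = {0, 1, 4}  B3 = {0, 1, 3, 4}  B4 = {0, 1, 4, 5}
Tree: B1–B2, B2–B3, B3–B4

No — vertex 6 appears in no bag.

A tree decomposition must satisfy three properties: every vertex lies in some bag; for every edge, both endpoints lie together in some bag; and for every vertex, the bags containing it form a connected subtree. Here vertex 6 appears in no bag, so the decomposition is invalid.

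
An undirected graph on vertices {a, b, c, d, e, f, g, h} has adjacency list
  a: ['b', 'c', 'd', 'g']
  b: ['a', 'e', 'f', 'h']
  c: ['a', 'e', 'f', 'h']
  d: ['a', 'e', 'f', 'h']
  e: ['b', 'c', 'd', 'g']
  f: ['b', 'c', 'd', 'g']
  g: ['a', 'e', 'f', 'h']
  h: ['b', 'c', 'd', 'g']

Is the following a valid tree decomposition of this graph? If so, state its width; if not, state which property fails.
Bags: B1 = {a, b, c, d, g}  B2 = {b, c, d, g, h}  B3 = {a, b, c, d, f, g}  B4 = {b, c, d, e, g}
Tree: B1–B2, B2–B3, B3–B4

No — bags containing vertex a are not connected in the tree.

A tree decomposition must satisfy three properties: every vertex lies in some bag; for every edge, both endpoints lie together in some bag; and for every vertex, the bags containing it form a connected subtree. Here bags containing vertex a are not connected in the tree, so the decomposition is invalid.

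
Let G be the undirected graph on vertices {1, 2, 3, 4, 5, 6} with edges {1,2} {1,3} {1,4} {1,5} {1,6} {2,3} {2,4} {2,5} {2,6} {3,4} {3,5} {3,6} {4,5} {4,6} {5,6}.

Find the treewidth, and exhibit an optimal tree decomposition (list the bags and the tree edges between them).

Treewidth 5.
One optimal decomposition is:
Bags: B1 = {1, 2, 3, 4, 5, 6}
Tree: (single bag)

With just one bag of size 6, the width is 6 − 1 = 5, so tw(G) ≤ 5. On the other hand G contains the 6-clique {1, 2, 3, 4, 5, 6}. A clique must lie in a single bag of any decomposition, so no decomposition can have width below 5. Therefore the treewidth is 5.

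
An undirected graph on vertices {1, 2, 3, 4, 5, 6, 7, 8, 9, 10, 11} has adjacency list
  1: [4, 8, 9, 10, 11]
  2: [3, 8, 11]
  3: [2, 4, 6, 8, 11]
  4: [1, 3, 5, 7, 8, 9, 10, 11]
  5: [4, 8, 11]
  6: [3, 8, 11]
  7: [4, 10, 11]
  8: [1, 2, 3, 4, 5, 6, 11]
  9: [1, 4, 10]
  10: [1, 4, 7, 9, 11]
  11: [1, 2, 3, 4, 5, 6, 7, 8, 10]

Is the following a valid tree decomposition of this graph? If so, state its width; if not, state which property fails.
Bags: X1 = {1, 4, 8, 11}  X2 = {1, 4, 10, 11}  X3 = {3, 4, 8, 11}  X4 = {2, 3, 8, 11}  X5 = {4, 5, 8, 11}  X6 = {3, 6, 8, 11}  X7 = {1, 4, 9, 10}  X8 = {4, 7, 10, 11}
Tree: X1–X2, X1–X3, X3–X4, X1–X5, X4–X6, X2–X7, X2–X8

Yes; width 3.

Every vertex of G appears in some bag (union = {1, 2, 3, 4, 5, 6, 7, 8, 9, 10, 11}); every edge is covered by a bag; and for each vertex v the set of bags containing v is connected in the bag tree. The decomposition is therefore valid. The largest bag has 4 vertices, so the width is 3.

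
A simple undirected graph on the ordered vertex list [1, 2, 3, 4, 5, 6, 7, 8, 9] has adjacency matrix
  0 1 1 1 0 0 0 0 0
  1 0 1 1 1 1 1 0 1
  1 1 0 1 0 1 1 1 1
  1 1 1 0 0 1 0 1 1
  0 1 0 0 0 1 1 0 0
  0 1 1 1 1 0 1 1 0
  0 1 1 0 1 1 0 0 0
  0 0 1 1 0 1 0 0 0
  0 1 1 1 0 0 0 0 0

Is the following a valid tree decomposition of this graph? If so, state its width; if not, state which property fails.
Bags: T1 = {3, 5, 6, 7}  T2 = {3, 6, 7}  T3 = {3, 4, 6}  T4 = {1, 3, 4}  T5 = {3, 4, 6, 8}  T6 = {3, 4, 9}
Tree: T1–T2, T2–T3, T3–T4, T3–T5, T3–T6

A tree decomposition must satisfy three properties: every vertex lies in some bag; for every edge, both endpoints lie together in some bag; and for every vertex, the bags containing it form a connected subtree. Here vertex 2 appears in no bag, so the decomposition is invalid.

No — vertex 2 appears in no bag.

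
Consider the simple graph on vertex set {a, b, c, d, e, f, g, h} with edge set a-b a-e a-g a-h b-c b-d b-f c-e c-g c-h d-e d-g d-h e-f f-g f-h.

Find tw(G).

4

A width-4 tree decomposition is:
Bags: B1 = {a, c, d, f, g}  B2 = {a, c, d, f, h}  B3 = {a, c, d, e, f}  B4 = {a, b, c, d, f}
Tree: B1–B2, B2–B3, B3–B4
The largest bag has 5 vertices, giving width 4; this decomposition certifies tw(G) ≤ 4. For the lower bound: the 5 vertex sets {a,g}, {c,h}, {d,e}, {f}, {b} are disjoint, each induces a connected subgraph, and every pair is joined by at least one edge of G. Contracting each set to a single vertex therefore yields K_{5} as a minor, and since treewidth is minor-monotone, tw(G) ≥ tw(K_{5}) = 4. Hence tw(G) = 4 exactly.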